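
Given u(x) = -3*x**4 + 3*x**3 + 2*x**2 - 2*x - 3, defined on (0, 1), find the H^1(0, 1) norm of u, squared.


||u||_{H^1}^2 = 929/84

The H^1 norm (squared) on an interval (0, L) is
  ||u||_{H^1}^2 = ∫_0^L u(x)^2 dx + ∫_0^L u'(x)^2 dx.
Compute u'(x) = -12*x**3 + 9*x**2 + 4*x - 2.
Then u(x)^2 = 9*x**8 - 18*x**7 - 3*x**6 + 24*x**5 + 10*x**4 - 26*x**3 - 8*x**2 + 12*x + 9 and u'(x)^2 = 144*x**6 - 216*x**5 - 15*x**4 + 120*x**3 - 20*x**2 - 16*x + 4.
Integrate each monomial from 0 to 1 using ∫_0^1 c·x^n dx = c·1^(n+1)/(n+1):
  ∫_0^1 u(x)^2 dx = ∫_0^1 (9*x^8 - 18*x^7 - 3*x^6 + 24*x^5 + 10*x^4 - 26*x^3 - 8*x^2 + 12*x + 9) dx. Term by term:
    ∫_0^1 9*x^8 dx = 1;  ∫_0^1 -18*x^7 dx = -9/4;  ∫_0^1 -3*x^6 dx = -3/7;
    ∫_0^1 24*x^5 dx = 4;  ∫_0^1 10*x^4 dx = 2;  ∫_0^1 -26*x^3 dx = -13/2;
    ∫_0^1 -8*x^2 dx = -8/3;  ∫_0^1 12*x dx = 6;  ∫_0^1 9 dx = 9.
  Sum: 1 − 9/4 − 3/7 + 4 + 2 − 13/2 − 8/3 + 6 + 9 = 853/84.
  ∫_0^1 u'(x)^2 dx = ∫_0^1 (144*x^6 - 216*x^5 - 15*x^4 + 120*x^3 - 20*x^2 - 16*x + 4) dx. Term by term:
    ∫_0^1 144*x^6 dx = 144/7;  ∫_0^1 -216*x^5 dx = -36;  ∫_0^1 -15*x^4 dx = -3;
    ∫_0^1 120*x^3 dx = 30;  ∫_0^1 -20*x^2 dx = -20/3;  ∫_0^1 -16*x dx = -8;
    ∫_0^1 4 dx = 4.
  Sum: 144/7 − 36 − 3 + 30 − 20/3 − 8 + 4 = 19/21.
Adding: ||u||_{H^1}^2 = 853/84 + 19/21 = 929/84.


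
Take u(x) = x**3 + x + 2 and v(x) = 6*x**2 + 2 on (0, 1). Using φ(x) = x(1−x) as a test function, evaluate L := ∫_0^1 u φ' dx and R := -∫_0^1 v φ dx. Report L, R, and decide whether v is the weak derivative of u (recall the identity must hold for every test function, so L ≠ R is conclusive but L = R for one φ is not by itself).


LHS = -19/60, RHS = -19/30. No, v is not the weak derivative of u.

u(x) = x**3 + x + 2, classical derivative u'(x) = 3*x**2 + 1.
φ(x) = x(1−x), so φ'(x) = 1 - 2*x.
Note φ(0) = φ(1) = 0, so the boundary term u·φ vanishes.
LHS = ∫_0^1 u(x) φ'(x) dx = ∫_0^1 (-2*x^4 + x^3 - 2*x^2 - 3*x + 2) dx. Term by term:
  ∫_0^1 -2*x^4 dx = -2/5;  ∫_0^1 x^3 dx = 1/4;  ∫_0^1 -2*x^2 dx = -2/3;
  ∫_0^1 -3*x dx = -3/2;  ∫_0^1 2 dx = 2.
Sum: -2/5 + 1/4 − 2/3 − 3/2 + 2 = -19/60.
So LHS = -19/60.
∫_0^1 v(x) φ(x) dx = ∫_0^1 (-6*x^4 + 6*x^3 - 2*x^2 + 2*x) dx. Term by term:
  ∫_0^1 -6*x^4 dx = -6/5;  ∫_0^1 6*x^3 dx = 3/2;  ∫_0^1 -2*x^2 dx = -2/3;
  ∫_0^1 2*x dx = 1.
Sum: -6/5 + 3/2 − 2/3 + 1 = 19/30.
So RHS = -∫_0^1 v(x) φ(x) dx = -19/30.
LHS − RHS = 19/60 ≠ 0, so the identity fails.
(For a valid weak derivative the identity must hold for EVERY test function, in particular this one. The failure shows v is NOT the weak derivative of u.)
Correct weak derivative would be u'(x) = 3*x**2 + 1.


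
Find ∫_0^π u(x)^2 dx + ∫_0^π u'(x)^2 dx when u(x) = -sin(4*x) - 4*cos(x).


||u||_{H^1(0,π)}^2 = 128/15 + 49*π/2

u'(x) = 4*sin(x) - 4*cos(4*x).
Expand u² and (u')² and integrate term by term on (0, π), using: for integers n ≥ 1, ∫_0^π sin²(nx) dx = ∫_0^π cos²(nx) dx = π/2; for n ≠ n', ∫_0^π sin(nx)sin(n'x) dx = ∫_0^π cos(nx)cos(n'x) dx = 0; and by product-to-sum, ∫_0^π sin(nx)cos(n'x) dx = ½∫_0^π [sin((n+n')x) + sin((n−n')x)] dx, which is 0 when n+n' is even and 2n/(n²−n'²) when n+n' is odd (it need not vanish on (0, π)).
  u² squared terms: (-1)²·∫sin(4x)² dx = 1·π/2 = π/2;  (-4)²·∫cos(x)² dx = 16·π/2 = 8*π.
  u² cross terms: 2·(-1)·(-4)·∫sin(4x)·cos(x) dx = 8·(8/15) = 64/15.
  So ∫_0^π u² dx = π/2 + 8*π + 64/15 = 64/15 + 17*π/2.
  (u')² squared terms: (-4)²·∫cos(4x)² dx = 16·π/2 = 8*π;  (4)²·∫sin(x)² dx = 16·π/2 = 8*π.
  (u')² cross terms: 2·(-4)·(4)·∫cos(4x)·sin(x) dx = -32·(-2/15) = 64/15.
  So ∫_0^π (u')² dx = 8*π + 8*π + 64/15 = 64/15 + 16*π.
||u||_{H^1}^2 = (64/15 + 17*π/2) + (64/15 + 16*π) = 128/15 + 49*π/2.


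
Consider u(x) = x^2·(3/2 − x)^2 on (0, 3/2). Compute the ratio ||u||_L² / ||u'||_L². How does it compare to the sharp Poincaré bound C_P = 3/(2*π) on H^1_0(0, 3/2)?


||u||_L² / ||u'||_L² = sqrt(3)/4 < C_P = 3/(2*π).

u(x) = x^2·(3/2 − x)^2, so u'(x) = x*(2*x - 3)*(4*x - 3)/2.
u(x) = x^2·(3/2 − x)^2 vanishes at x = 0 and x = 3/2, so u ∈ H^1_0(0, 3/2). Differentiate via the product rule and integrate the resulting polynomials term by term.
  ∫_0^3/2 u² dx = ∫_0^3/2 (x^8 - 6*x^7 + 27*x^6/2 - 27*x^5/2 + 81*x^4/16) dx. Term by term:
    ∫_0^3/2 x^8 dx = 2187/512;  ∫_0^3/2 -6*x^7 dx = -19683/1024;  ∫_0^3/2 27*x^6/2 dx = 59049/1792;
    ∫_0^3/2 -27*x^5/2 dx = -6561/256;  ∫_0^3/2 81*x^4/16 dx = 19683/2560.
  Sum: 2187/512 − 19683/1024 + 59049/1792 − 6561/256 + 19683/2560 = 2187/35840.
  ∫_0^3/2 (u')² dx = ∫_0^3/2 (16*x^6 - 72*x^5 + 117*x^4 - 81*x^3 + 81*x^2/4) dx. Term by term:
    ∫_0^3/2 16*x^6 dx = 2187/56;  ∫_0^3/2 -72*x^5 dx = -2187/16;  ∫_0^3/2 117*x^4 dx = 28431/160;
    ∫_0^3/2 -81*x^3 dx = -6561/64;  ∫_0^3/2 81*x^2/4 dx = 729/32.
  Sum: 2187/56 − 2187/16 + 28431/160 − 6561/64 + 729/32 = 729/2240.
∫_0^3/2 u² dx = 2187/35840, so ||u||_L² = 27*sqrt(105)/1120.
∫_0^3/2 (u')² dx = 729/2240, so ||u'||_L² = 27*sqrt(35)/280.
Ratio ||u||_L² / ||u'||_L² = sqrt(3)/4.
Sharp Poincaré constant on H^1_0(0, 3/2) is C_P = L/π = 3/(2*π), achieved by sin(2*π/3·x).
A polynomial bump cannot attain the sharp Poincaré constant (only the first sine eigenfunction does), so the ratio is strictly less than C_P, consistent with ||u||_L² ≤ C_P ||u'||_L².


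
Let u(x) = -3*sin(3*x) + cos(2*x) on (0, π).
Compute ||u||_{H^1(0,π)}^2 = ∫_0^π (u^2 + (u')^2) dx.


||u||_{H^1(0,π)}^2 = -36 + 95*π/2

u'(x) = -2*sin(2*x) - 9*cos(3*x).
Expand u² and (u')² and integrate term by term on (0, π), using: for integers n ≥ 1, ∫_0^π sin²(nx) dx = ∫_0^π cos²(nx) dx = π/2; for n ≠ n', ∫_0^π sin(nx)sin(n'x) dx = ∫_0^π cos(nx)cos(n'x) dx = 0; and by product-to-sum, ∫_0^π sin(nx)cos(n'x) dx = ½∫_0^π [sin((n+n')x) + sin((n−n')x)] dx, which is 0 when n+n' is even and 2n/(n²−n'²) when n+n' is odd (it need not vanish on (0, π)).
  u² squared terms: (-3)²·∫sin(3x)² dx = 9·π/2 = 9*π/2;  (1)²·∫cos(2x)² dx = 1·π/2 = π/2.
  u² cross terms: 2·(-3)·(1)·∫sin(3x)·cos(2x) dx = -6·(6/5) = -36/5.
  So ∫_0^π u² dx = 9*π/2 + π/2 − 36/5 = -36/5 + 5*π.
  (u')² squared terms: (-9)²·∫cos(3x)² dx = 81·π/2 = 81*π/2;  (-2)²·∫sin(2x)² dx = 4·π/2 = 2*π.
  (u')² cross terms: 2·(-9)·(-2)·∫cos(3x)·sin(2x) dx = 36·(-4/5) = -144/5.
  So ∫_0^π (u')² dx = 81*π/2 + 2*π − 144/5 = -144/5 + 85*π/2.
||u||_{H^1}^2 = (-36/5 + 5*π) + (-144/5 + 85*π/2) = -36 + 95*π/2.


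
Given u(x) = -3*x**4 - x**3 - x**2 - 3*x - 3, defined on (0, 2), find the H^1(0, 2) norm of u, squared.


||u||_{H^1}^2 = 194248/35

The H^1 norm (squared) on an interval (0, L) is
  ||u||_{H^1}^2 = ∫_0^L u(x)^2 dx + ∫_0^L u'(x)^2 dx.
Compute u'(x) = -12*x**3 - 3*x**2 - 2*x - 3.
Then u(x)^2 = 9*x**8 + 6*x**7 + 7*x**6 + 20*x**5 + 25*x**4 + 12*x**3 + 15*x**2 + 18*x + 9 and u'(x)^2 = 144*x**6 + 72*x**5 + 57*x**4 + 84*x**3 + 22*x**2 + 12*x + 9.
Integrate each monomial from 0 to 2 using ∫_0^2 c·x^n dx = c·2^(n+1)/(n+1):
  ∫_0^2 u(x)^2 dx = ∫_0^2 (9*x^8 + 6*x^7 + 7*x^6 + 20*x^5 + 25*x^4 + 12*x^3 + 15*x^2 + 18*x + 9) dx. Term by term:
    ∫_0^2 9*x^8 dx = 512;  ∫_0^2 6*x^7 dx = 192;  ∫_0^2 7*x^6 dx = 128;
    ∫_0^2 20*x^5 dx = 640/3;  ∫_0^2 25*x^4 dx = 160;  ∫_0^2 12*x^3 dx = 48;
    ∫_0^2 15*x^2 dx = 40;  ∫_0^2 18*x dx = 36;  ∫_0^2 9 dx = 18.
  Sum: 512 + 192 + 128 + 640/3 + 160 + 48 + 40 + 36 + 18 = 4042/3.
  ∫_0^2 u'(x)^2 dx = ∫_0^2 (144*x^6 + 72*x^5 + 57*x^4 + 84*x^3 + 22*x^2 + 12*x + 9) dx. Term by term:
    ∫_0^2 144*x^6 dx = 18432/7;  ∫_0^2 72*x^5 dx = 768;  ∫_0^2 57*x^4 dx = 1824/5;
    ∫_0^2 84*x^3 dx = 336;  ∫_0^2 22*x^2 dx = 176/3;  ∫_0^2 12*x dx = 24;
    ∫_0^2 9 dx = 18.
  Sum: 18432/7 + 768 + 1824/5 + 336 + 176/3 + 24 + 18 = 441274/105.
Adding: ||u||_{H^1}^2 = 4042/3 + 441274/105 = 194248/35.


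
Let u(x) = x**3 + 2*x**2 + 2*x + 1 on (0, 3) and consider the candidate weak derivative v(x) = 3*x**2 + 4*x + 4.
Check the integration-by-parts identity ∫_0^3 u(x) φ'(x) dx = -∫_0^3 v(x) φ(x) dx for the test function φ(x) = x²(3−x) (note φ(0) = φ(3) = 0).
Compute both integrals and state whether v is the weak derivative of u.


LHS = -135, RHS = -297/2. No, v is not the weak derivative of u.

u(x) = x**3 + 2*x**2 + 2*x + 1, classical derivative u'(x) = 3*x**2 + 4*x + 2.
φ(x) = x²(3−x), so φ'(x) = 3*x*(2 - x).
Note φ(0) = φ(3) = 0, so the boundary term u·φ vanishes.
LHS = ∫_0^3 u(x) φ'(x) dx = ∫_0^3 (-3*x^5 + 6*x^3 + 9*x^2 + 6*x) dx. Term by term:
  ∫_0^3 -3*x^5 dx = -729/2;  ∫_0^3 6*x^3 dx = 243/2;  ∫_0^3 9*x^2 dx = 81;
  ∫_0^3 6*x dx = 27.
Sum: -729/2 + 243/2 + 81 + 27 = -135.
So LHS = -135.
∫_0^3 v(x) φ(x) dx = ∫_0^3 (-3*x^5 + 5*x^4 + 8*x^3 + 12*x^2) dx. Term by term:
  ∫_0^3 -3*x^5 dx = -729/2;  ∫_0^3 5*x^4 dx = 243;  ∫_0^3 8*x^3 dx = 162;
  ∫_0^3 12*x^2 dx = 108.
Sum: -729/2 + 243 + 162 + 108 = 297/2.
So RHS = -∫_0^3 v(x) φ(x) dx = -297/2.
LHS − RHS = 27/2 ≠ 0, so the identity fails.
(For a valid weak derivative the identity must hold for EVERY test function, in particular this one. The failure shows v is NOT the weak derivative of u.)
Correct weak derivative would be u'(x) = 3*x**2 + 4*x + 2.


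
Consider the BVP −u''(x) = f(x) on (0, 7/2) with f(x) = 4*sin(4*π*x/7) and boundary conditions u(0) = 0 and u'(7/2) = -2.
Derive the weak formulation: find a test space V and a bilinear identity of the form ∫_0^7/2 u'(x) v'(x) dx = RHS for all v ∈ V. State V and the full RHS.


V = {v ∈ H^1(0, 7/2) : v(0) = 0} (test functions vanish at x = 0 where u is specified); weak form: ∫_0^7/2 u'v' dx = ∫_0^7/2 (4*sin(4*π*x/7)) v dx − 2·v(7/2) for all v ∈ V.

Multiply both sides by a test function v and integrate from 0 to 7/2:
  ∫_0^7/2 −u''(x) v(x) dx = ∫_0^7/2 f(x) v(x) dx.
Integrate the LHS by parts once:
  ∫_0^7/2 −u'' v dx = −[u'(x) v(x)]_0^7/2 + ∫_0^7/2 u'(x) v'(x) dx.
Thus ∫_0^7/2 u'(x) v'(x) dx = ∫_0^7/2 f(x) v(x) dx + [u'(x) v(x)]_0^7/2.
Choose V so that boundary terms are either known or forced to vanish.
Mixed BC: u(0) = 0 (Dirichlet) and u'(7/2) = -2 (Neumann). Define V = {v ∈ H^1(0, 7/2) : v(0) = 0}. Then [u' v]_0^7/2 = u'(7/2)·v(7/2) − u'(0)·0 = − 2·v(7/2).
Weak formulation: find u (satisfying any essential BC) such that ∫_0^7/2 u'(x) v'(x) dx = ∫_0^7/2 f v dx − 2·v(7/2) for all v ∈ V (Dirichlet at 0 absorbed into V; Neumann datum at x = 7/2 contributes the boundary term).
Substituting f(x) = 4*sin(4*π*x/7), the right-hand side is ∫_0^7/2 (4*sin(4*π*x/7)) v dx − 2·v(7/2).


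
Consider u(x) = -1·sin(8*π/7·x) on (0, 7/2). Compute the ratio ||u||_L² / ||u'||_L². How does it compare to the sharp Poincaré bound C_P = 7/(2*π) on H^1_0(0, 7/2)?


||u||_L² / ||u'||_L² = 7/(8*π) < C_P = 7/(2*π).

u(x) = -1·sin(8*π/7·x), so u'(x) = -8*π*cos(8*π*x/7)/7.
Writing u(x) = A·sin(kπx/L) with A = -1 and k = 4, use ∫_0^L sin²(kπx/L) dx = L/2 and ∫_0^L cos²(kπx/L) dx = L/2.
u² = 1·sin²(8*π/7·x) and (u')² = 64*π^2/49·cos²(8*π/7·x), and each of sin², cos² integrates to L/2 = 7/4 over (0, 7/2).
∫_0^7/2 u² dx = 7/4, so ||u||_L² = sqrt(7)/2.
∫_0^7/2 (u')² dx = 16*π^2/7, so ||u'||_L² = 4*sqrt(7)*π/7.
Ratio ||u||_L² / ||u'||_L² = 7/(8*π).
Sharp Poincaré constant on H^1_0(0, 7/2) is C_P = L/π = 7/(2*π), achieved by sin(2*π/7·x).
This is the k = 4 harmonic; the ratio L/(kπ) is strictly less than C_P = L/π, consistent with the sharp inequality ||u||_L² ≤ C_P ||u'||_L².


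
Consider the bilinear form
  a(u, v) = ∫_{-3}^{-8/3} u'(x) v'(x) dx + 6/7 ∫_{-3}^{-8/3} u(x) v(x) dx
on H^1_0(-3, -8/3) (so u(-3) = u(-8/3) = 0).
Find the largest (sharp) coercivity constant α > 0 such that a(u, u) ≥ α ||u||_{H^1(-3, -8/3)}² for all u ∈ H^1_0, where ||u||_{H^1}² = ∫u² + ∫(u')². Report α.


α = 3*(2 + 21*π^2)/(7*(1 + 9*π^2))

Coercivity of a(·,·) on H^1_0(-3, -8/3) means a(u, u) ≥ α ||u||_{H^1}² for every u ∈ H^1_0.
The interval has length L = 1/3, and Poincaré/coercivity depend only on L. Here a(u, u) = ∫(u')² + (6/7)·∫u².
Here 0 < c = 6/7 < 1. The condition a(u,u) ≥ α||u||_{H^1}² reads (1−α)∫(u')² ≥ (α−c)∫u². Any admissible α is ≤ 1 (rapidly oscillating u have ∫u²/∫(u')² → 0), and α = 1 would force 0 ≥ (1−c)∫u², impossible since c < 1; so 1−α > 0. By the sharp Poincaré inequality on H^1_0 of an interval of length L, ∫(u')² ≥ (π/L)²∫u² with equality for the first sine mode sin(π(x−x₀)/L) (x₀ the left endpoint), so the inequality holds for all u iff (1−α)(π/L)² ≥ α − c, i.e. α ≤ ((π/L)² + c)/((π/L)² + 1) = (1 + c(L/π)²)/(1 + (L/π)²). With (π/L)² = 9*π^2 and c = 6/7, the largest admissible constant is α = ((π/L)² + c)/((π/L)² + 1).
Simplifying, α = 3*(2 + 21*π^2)/(7*(1 + 9*π^2)).


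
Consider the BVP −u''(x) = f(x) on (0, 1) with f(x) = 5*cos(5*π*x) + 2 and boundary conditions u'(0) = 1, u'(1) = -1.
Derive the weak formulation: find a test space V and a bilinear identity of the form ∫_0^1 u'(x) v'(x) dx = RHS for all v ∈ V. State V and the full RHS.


V = H^1(0, 1) (v unrestricted at boundary; u is determined up to an additive constant); weak form: ∫_0^1 u'v' dx = ∫_0^1 (5*cos(5*π*x) + 2) v dx − v(1) − v(0) for all v ∈ V.

Multiply both sides by a test function v and integrate from 0 to 1:
  ∫_0^1 −u''(x) v(x) dx = ∫_0^1 f(x) v(x) dx.
Integrate the LHS by parts once:
  ∫_0^1 −u'' v dx = −[u'(x) v(x)]_0^1 + ∫_0^1 u'(x) v'(x) dx.
Thus ∫_0^1 u'(x) v'(x) dx = ∫_0^1 f(x) v(x) dx + [u'(x) v(x)]_0^1.
Choose V so that boundary terms are either known or forced to vanish.
u has inhomogeneous Neumann u'(0) = 1, u'(1) = -1. [u' v]_0^1 = (-1)·v(1) − (1)·v(0) = − v(1) − v(0). Take V = H^1(0, 1); boundary term becomes part of RHS.
Weak formulation: find u (satisfying any essential BC) such that ∫_0^1 u'(x) v'(x) dx = ∫_0^1 f v dx − v(1) − v(0) for all v ∈ V (Neumann data are natural BCs: they enter the RHS as boundary terms).
Substituting f(x) = 5*cos(5*π*x) + 2, the right-hand side is ∫_0^1 (5*cos(5*π*x) + 2) v dx − v(1) − v(0).
Compatibility check (pure Neumann): taking v ≡ 1 ∈ V gives 0 = ∫_0^1 f dx + (-1) − (1), i.e. ∫_0^1 f dx must equal u'(0) − u'(1) = 2. Indeed ∫_0^1 (5*cos(5*π*x) + 2) dx = 2, so the data are compatible. The solution is then unique only up to an additive constant (fix it e.g. by requiring ∫_0^1 u dx = 0).


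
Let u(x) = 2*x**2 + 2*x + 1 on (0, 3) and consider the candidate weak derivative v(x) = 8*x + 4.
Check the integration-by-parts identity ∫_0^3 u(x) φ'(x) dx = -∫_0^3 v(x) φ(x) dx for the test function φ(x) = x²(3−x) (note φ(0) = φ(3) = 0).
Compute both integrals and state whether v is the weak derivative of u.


LHS = -621/10, RHS = -621/5. No, v is not the weak derivative of u.

u(x) = 2*x**2 + 2*x + 1, classical derivative u'(x) = 4*x + 2.
φ(x) = x²(3−x), so φ'(x) = 3*x*(2 - x).
Note φ(0) = φ(3) = 0, so the boundary term u·φ vanishes.
LHS = ∫_0^3 u(x) φ'(x) dx = ∫_0^3 (-6*x^4 + 6*x^3 + 9*x^2 + 6*x) dx. Term by term:
  ∫_0^3 -6*x^4 dx = -1458/5;  ∫_0^3 6*x^3 dx = 243/2;  ∫_0^3 9*x^2 dx = 81;
  ∫_0^3 6*x dx = 27.
Sum: -1458/5 + 243/2 + 81 + 27 = -621/10.
So LHS = -621/10.
∫_0^3 v(x) φ(x) dx = ∫_0^3 (-8*x^4 + 20*x^3 + 12*x^2) dx. Term by term:
  ∫_0^3 -8*x^4 dx = -1944/5;  ∫_0^3 20*x^3 dx = 405;  ∫_0^3 12*x^2 dx = 108.
Sum: -1944/5 + 405 + 108 = 621/5.
So RHS = -∫_0^3 v(x) φ(x) dx = -621/5.
LHS − RHS = 621/10 ≠ 0, so the identity fails.
(For a valid weak derivative the identity must hold for EVERY test function, in particular this one. The failure shows v is NOT the weak derivative of u.)
Correct weak derivative would be u'(x) = 4*x + 2.


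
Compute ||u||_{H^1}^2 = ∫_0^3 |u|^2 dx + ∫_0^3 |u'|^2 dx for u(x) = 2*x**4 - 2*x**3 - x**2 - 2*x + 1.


||u||_{H^1}^2 = 384987/35

The H^1 norm (squared) on an interval (0, L) is
  ||u||_{H^1}^2 = ∫_0^L u(x)^2 dx + ∫_0^L u'(x)^2 dx.
Compute u'(x) = 8*x**3 - 6*x**2 - 2*x - 2.
Then u(x)^2 = 4*x**8 - 8*x**7 - 4*x**5 + 13*x**4 + 2*x**2 - 4*x + 1 and u'(x)^2 = 64*x**6 - 96*x**5 + 4*x**4 - 8*x**3 + 28*x**2 + 8*x + 4.
Integrate each monomial from 0 to 3 using ∫_0^3 c·x^n dx = c·3^(n+1)/(n+1):
  ∫_0^3 u(x)^2 dx = ∫_0^3 (4*x^8 - 8*x^7 - 4*x^5 + 13*x^4 + 2*x^2 - 4*x + 1) dx. Term by term:
    ∫_0^3 4*x^8 dx = 8748;  ∫_0^3 -8*x^7 dx = -6561;  ∫_0^3 -4*x^5 dx = -486;
    ∫_0^3 13*x^4 dx = 3159/5;  ∫_0^3 2*x^2 dx = 18;  ∫_0^3 -4*x dx = -18;
    ∫_0^3 1 dx = 3.
  Sum: 8748 − 6561 − 486 + 3159/5 + 18 − 18 + 3 = 11679/5.
  ∫_0^3 u'(x)^2 dx = ∫_0^3 (64*x^6 - 96*x^5 + 4*x^4 - 8*x^3 + 28*x^2 + 8*x + 4) dx. Term by term:
    ∫_0^3 64*x^6 dx = 139968/7;  ∫_0^3 -96*x^5 dx = -11664;  ∫_0^3 4*x^4 dx = 972/5;
    ∫_0^3 -8*x^3 dx = -162;  ∫_0^3 28*x^2 dx = 252;  ∫_0^3 8*x dx = 36;
    ∫_0^3 4 dx = 12.
  Sum: 139968/7 − 11664 + 972/5 − 162 + 252 + 36 + 12 = 303234/35.
Adding: ||u||_{H^1}^2 = 11679/5 + 303234/35 = 384987/35.


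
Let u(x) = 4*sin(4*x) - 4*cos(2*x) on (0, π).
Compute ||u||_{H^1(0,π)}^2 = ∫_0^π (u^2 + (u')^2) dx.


||u||_{H^1(0,π)}^2 = 176*π

u'(x) = 8*sin(2*x) + 16*cos(4*x).
Expand u² and (u')² and integrate term by term on (0, π), using: for integers n ≥ 1, ∫_0^π sin²(nx) dx = ∫_0^π cos²(nx) dx = π/2; for n ≠ n', ∫_0^π sin(nx)sin(n'x) dx = ∫_0^π cos(nx)cos(n'x) dx = 0; and by product-to-sum, ∫_0^π sin(nx)cos(n'x) dx = ½∫_0^π [sin((n+n')x) + sin((n−n')x)] dx, which is 0 when n+n' is even and 2n/(n²−n'²) when n+n' is odd (it need not vanish on (0, π)).
  u² squared terms: (-4)²·∫cos(2x)² dx = 16·π/2 = 8*π;  (4)²·∫sin(4x)² dx = 16·π/2 = 8*π.
  u² cross terms: 2·(-4)·(4)·∫cos(2x)·sin(4x) dx = -32·(0) = 0.
  So ∫_0^π u² dx = 8*π + 8*π + 0 = 16*π.
  (u')² squared terms: (8)²·∫sin(2x)² dx = 64·π/2 = 32*π;  (16)²·∫cos(4x)² dx = 256·π/2 = 128*π.
  (u')² cross terms: 2·(8)·(16)·∫sin(2x)·cos(4x) dx = 256·(0) = 0.
  So ∫_0^π (u')² dx = 32*π + 128*π + 0 = 160*π.
||u||_{H^1}^2 = (16*π) + (160*π) = 176*π.


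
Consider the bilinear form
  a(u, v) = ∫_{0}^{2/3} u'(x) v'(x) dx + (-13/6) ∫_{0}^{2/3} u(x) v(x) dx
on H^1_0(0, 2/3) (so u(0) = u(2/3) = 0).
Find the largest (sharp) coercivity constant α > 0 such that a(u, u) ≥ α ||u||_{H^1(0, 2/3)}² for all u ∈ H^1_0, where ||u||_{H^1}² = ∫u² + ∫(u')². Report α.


α = (-26 + 27*π^2)/(3*(4 + 9*π^2))

Coercivity of a(·,·) on H^1_0(0, 2/3) means a(u, u) ≥ α ||u||_{H^1}² for every u ∈ H^1_0.
The interval has length L = 2/3, and Poincaré/coercivity depend only on L. Here a(u, u) = ∫(u')² + (-13/6)·∫u².
Here c = -13/6 < 0 with |c| < (π/L)² = 9*π^2/4, so coercivity still holds. The condition a(u,u) ≥ α||u||_{H^1}² reads (1−α)∫(u')² ≥ (α−c)∫u². Any admissible α is ≤ 1 (rapidly oscillating u have ∫u²/∫(u')² → 0), and α = 1 would force 0 ≥ (1−c)∫u², impossible since c < 1; so 1−α > 0. By the sharp Poincaré inequality on H^1_0 of an interval of length L, ∫(u')² ≥ (π/L)²∫u² with equality for the first sine mode sin(π(x−x₀)/L) (x₀ the left endpoint), so the inequality holds for all u iff (1−α)(π/L)² ≥ α − c, i.e. α ≤ ((π/L)² + c)/((π/L)² + 1) = (1 + c(L/π)²)/(1 + (L/π)²). (Direct route, valid since c ≤ 0: Poincaré gives c∫u² ≥ c(L/π)²∫(u')², so a(u,u) ≥ (1 + c(L/π)²)∫(u')², while ||u||_{H^1}² ≤ (1 + (L/π)²)∫(u')²; dividing yields the same α.) With (π/L)² = 9*π^2/4 and c = -13/6, the largest admissible constant is α = ((π/L)² + c)/((π/L)² + 1).
Simplifying, α = (-26 + 27*π^2)/(3*(4 + 9*π^2)).


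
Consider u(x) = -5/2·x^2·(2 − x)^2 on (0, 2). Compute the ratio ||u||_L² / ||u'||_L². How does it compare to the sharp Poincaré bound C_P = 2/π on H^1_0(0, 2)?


||u||_L² / ||u'||_L² = sqrt(3)/3 < C_P = 2/π.

u(x) = -5/2·x^2·(2 − x)^2, so u'(x) = 10*x*(-x^2 + 3*x - 2).
u(x) = -5/2·x^2·(2 − x)^2 vanishes at x = 0 and x = 2, so u ∈ H^1_0(0, 2). Differentiate via the product rule and integrate the resulting polynomials term by term.
  ∫_0^2 u² dx = ∫_0^2 (25*x^8/4 - 50*x^7 + 150*x^6 - 200*x^5 + 100*x^4) dx. Term by term:
    ∫_0^2 25*x^8/4 dx = 3200/9;  ∫_0^2 -50*x^7 dx = -1600;  ∫_0^2 150*x^6 dx = 19200/7;
    ∫_0^2 -200*x^5 dx = -6400/3;  ∫_0^2 100*x^4 dx = 640.
  Sum: 3200/9 − 1600 + 19200/7 − 6400/3 + 640 = 320/63.
  ∫_0^2 (u')² dx = ∫_0^2 (100*x^6 - 600*x^5 + 1300*x^4 - 1200*x^3 + 400*x^2) dx. Term by term:
    ∫_0^2 100*x^6 dx = 12800/7;  ∫_0^2 -600*x^5 dx = -6400;  ∫_0^2 1300*x^4 dx = 8320;
    ∫_0^2 -1200*x^3 dx = -4800;  ∫_0^2 400*x^2 dx = 3200/3.
  Sum: 12800/7 − 6400 + 8320 − 4800 + 3200/3 = 320/21.
∫_0^2 u² dx = 320/63, so ||u||_L² = 8*sqrt(35)/21.
∫_0^2 (u')² dx = 320/21, so ||u'||_L² = 8*sqrt(105)/21.
Ratio ||u||_L² / ||u'||_L² = sqrt(3)/3.
Sharp Poincaré constant on H^1_0(0, 2) is C_P = L/π = 2/π, achieved by sin(π/2·x).
A polynomial bump cannot attain the sharp Poincaré constant (only the first sine eigenfunction does), so the ratio is strictly less than C_P, consistent with ||u||_L² ≤ C_P ||u'||_L².


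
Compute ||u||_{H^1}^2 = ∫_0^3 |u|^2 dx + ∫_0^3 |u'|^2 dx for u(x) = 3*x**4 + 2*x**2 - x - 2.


||u||_{H^1}^2 = 2501823/35

The H^1 norm (squared) on an interval (0, L) is
  ||u||_{H^1}^2 = ∫_0^L u(x)^2 dx + ∫_0^L u'(x)^2 dx.
Compute u'(x) = 12*x**3 + 4*x - 1.
Then u(x)^2 = 9*x**8 + 12*x**6 - 6*x**5 - 8*x**4 - 4*x**3 - 7*x**2 + 4*x + 4 and u'(x)^2 = 144*x**6 + 96*x**4 - 24*x**3 + 16*x**2 - 8*x + 1.
Integrate each monomial from 0 to 3 using ∫_0^3 c·x^n dx = c·3^(n+1)/(n+1):
  ∫_0^3 u(x)^2 dx = ∫_0^3 (9*x^8 + 12*x^6 - 6*x^5 - 8*x^4 - 4*x^3 - 7*x^2 + 4*x + 4) dx. Term by term:
    ∫_0^3 9*x^8 dx = 19683;  ∫_0^3 12*x^6 dx = 26244/7;  ∫_0^3 -6*x^5 dx = -729;
    ∫_0^3 -8*x^4 dx = -1944/5;  ∫_0^3 -4*x^3 dx = -81;  ∫_0^3 -7*x^2 dx = -63;
    ∫_0^3 4*x dx = 18;  ∫_0^3 4 dx = 12.
  Sum: 19683 + 26244/7 − 729 − 1944/5 − 81 − 63 + 18 + 12 = 777012/35.
  ∫_0^3 u'(x)^2 dx = ∫_0^3 (144*x^6 + 96*x^4 - 24*x^3 + 16*x^2 - 8*x + 1) dx. Term by term:
    ∫_0^3 144*x^6 dx = 314928/7;  ∫_0^3 96*x^4 dx = 23328/5;  ∫_0^3 -24*x^3 dx = -486;
    ∫_0^3 16*x^2 dx = 144;  ∫_0^3 -8*x dx = -36;  ∫_0^3 1 dx = 3.
  Sum: 314928/7 + 23328/5 − 486 + 144 − 36 + 3 = 1724811/35.
Adding: ||u||_{H^1}^2 = 777012/35 + 1724811/35 = 2501823/35.


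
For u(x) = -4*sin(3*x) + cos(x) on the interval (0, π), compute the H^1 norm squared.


||u||_{H^1(0,π)}^2 = 81*π

u'(x) = -sin(x) - 12*cos(3*x).
Expand u² and (u')² and integrate term by term on (0, π), using: for integers n ≥ 1, ∫_0^π sin²(nx) dx = ∫_0^π cos²(nx) dx = π/2; for n ≠ n', ∫_0^π sin(nx)sin(n'x) dx = ∫_0^π cos(nx)cos(n'x) dx = 0; and by product-to-sum, ∫_0^π sin(nx)cos(n'x) dx = ½∫_0^π [sin((n+n')x) + sin((n−n')x)] dx, which is 0 when n+n' is even and 2n/(n²−n'²) when n+n' is odd (it need not vanish on (0, π)).
  u² squared terms: (-4)²·∫sin(3x)² dx = 16·π/2 = 8*π;  (1)²·∫cos(x)² dx = 1·π/2 = π/2.
  u² cross terms: 2·(-4)·(1)·∫sin(3x)·cos(x) dx = -8·(0) = 0.
  So ∫_0^π u² dx = 8*π + π/2 + 0 = 17*π/2.
  (u')² squared terms: (-1)²·∫sin(x)² dx = 1·π/2 = π/2;  (-12)²·∫cos(3x)² dx = 144·π/2 = 72*π.
  (u')² cross terms: 2·(-1)·(-12)·∫sin(x)·cos(3x) dx = 24·(0) = 0.
  So ∫_0^π (u')² dx = π/2 + 72*π + 0 = 145*π/2.
||u||_{H^1}^2 = (17*π/2) + (145*π/2) = 81*π.


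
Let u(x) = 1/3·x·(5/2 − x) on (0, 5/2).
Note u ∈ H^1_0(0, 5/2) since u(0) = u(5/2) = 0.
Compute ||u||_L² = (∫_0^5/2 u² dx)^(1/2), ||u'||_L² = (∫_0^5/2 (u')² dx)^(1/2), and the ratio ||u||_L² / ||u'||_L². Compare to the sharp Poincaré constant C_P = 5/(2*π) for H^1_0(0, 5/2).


||u||_L² / ||u'||_L² = sqrt(10)/4 < C_P = 5/(2*π).

u(x) = 1/3·x·(5/2 − x), so u'(x) = 5/6 - 2*x/3.
u(x) = 1/3·x·(5/2 − x) vanishes at x = 0 and x = 5/2, so u ∈ H^1_0(0, 5/2). Differentiate via the product rule and integrate the resulting polynomials term by term.
  ∫_0^5/2 u² dx = ∫_0^5/2 (x^4/9 - 5*x^3/9 + 25*x^2/36) dx. Term by term:
    ∫_0^5/2 x^4/9 dx = 625/288;  ∫_0^5/2 -5*x^3/9 dx = -3125/576;  ∫_0^5/2 25*x^2/36 dx = 3125/864.
  Sum: 625/288 − 3125/576 + 3125/864 = 625/1728.
  ∫_0^5/2 (u')² dx = ∫_0^5/2 (4*x^2/9 - 10*x/9 + 25/36) dx. Term by term:
    ∫_0^5/2 4*x^2/9 dx = 125/54;  ∫_0^5/2 -10*x/9 dx = -125/36;  ∫_0^5/2 25/36 dx = 125/72.
  Sum: 125/54 − 125/36 + 125/72 = 125/216.
∫_0^5/2 u² dx = 625/1728, so ||u||_L² = 25*sqrt(3)/72.
∫_0^5/2 (u')² dx = 125/216, so ||u'||_L² = 5*sqrt(30)/36.
Ratio ||u||_L² / ||u'||_L² = sqrt(10)/4.
Sharp Poincaré constant on H^1_0(0, 5/2) is C_P = L/π = 5/(2*π), achieved by sin(2*π/5·x).
A polynomial bump cannot attain the sharp Poincaré constant (only the first sine eigenfunction does), so the ratio is strictly less than C_P, consistent with ||u||_L² ≤ C_P ||u'||_L².


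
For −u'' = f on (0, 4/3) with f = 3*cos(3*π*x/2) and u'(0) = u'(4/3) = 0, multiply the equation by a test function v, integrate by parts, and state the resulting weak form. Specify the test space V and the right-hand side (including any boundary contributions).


V = H^1(0, 4/3) (no boundary constraint on v; u is determined up to an additive constant); weak form: ∫_0^4/3 u'v' dx = ∫_0^4/3 (3*cos(3*π*x/2)) v dx for all v ∈ V.

Multiply both sides by a test function v and integrate from 0 to 4/3:
  ∫_0^4/3 −u''(x) v(x) dx = ∫_0^4/3 f(x) v(x) dx.
Integrate the LHS by parts once:
  ∫_0^4/3 −u'' v dx = −[u'(x) v(x)]_0^4/3 + ∫_0^4/3 u'(x) v'(x) dx.
Thus ∫_0^4/3 u'(x) v'(x) dx = ∫_0^4/3 f(x) v(x) dx + [u'(x) v(x)]_0^4/3.
Choose V so that boundary terms are either known or forced to vanish.
u has homogeneous Neumann: u'(0) = u'(4/3) = 0. So [u' v]_0^4/3 = 0·v(4/3) − 0·v(0) = 0 for any v; take V = H^1(0, 4/3).
Weak formulation: find u (satisfying any essential BC) such that ∫_0^4/3 u'(x) v'(x) dx = ∫_0^4/3 f v dx for all v ∈ V (homogeneous Neumann, so boundary terms vanish).
Substituting f(x) = 3*cos(3*π*x/2), the right-hand side is ∫_0^4/3 (3*cos(3*π*x/2)) v dx.
Compatibility check (pure Neumann): taking v ≡ 1 ∈ V gives 0 = ∫_0^4/3 f dx + (0) − (0), i.e. ∫_0^4/3 f dx must equal u'(0) − u'(4/3) = 0. Indeed ∫_0^4/3 (3*cos(3*π*x/2)) dx = 0, so the data are compatible. The solution is then unique only up to an additive constant (fix it e.g. by requiring ∫_0^4/3 u dx = 0).


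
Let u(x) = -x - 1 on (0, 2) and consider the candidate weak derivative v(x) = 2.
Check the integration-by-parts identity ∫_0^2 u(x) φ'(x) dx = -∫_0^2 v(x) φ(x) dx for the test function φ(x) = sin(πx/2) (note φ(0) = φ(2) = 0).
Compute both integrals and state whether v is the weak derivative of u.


LHS = 4/π, RHS = -8/π. No, v is not the weak derivative of u.

u(x) = -x - 1, classical derivative u'(x) = -1.
φ(x) = sin(πx/2), so φ'(x) = π*cos(π*x/2)/2.
Note φ(0) = φ(2) = 0, so the boundary term u·φ vanishes.
LHS = ∫_0^2 u(x) φ'(x) dx = ∫_0^2 (-π*x*cos(π*x/2)/2 - π*cos(π*x/2)/2) dx. Term by term:
  ∫_0^2 -π*cos(π*x/2)/2 dx = 0;  ∫_0^2 -π*x*cos(π*x/2)/2 dx = 4/π.
Sum: 0 + 4/π = 4/π.
So LHS = 4/π.
∫_0^2 v(x) φ(x) dx = ∫_0^2 (2*sin(π*x/2)) dx. Term by term:
  ∫_0^2 2*sin(π*x/2) dx = 8/π.
So RHS = -∫_0^2 v(x) φ(x) dx = -8/π.
LHS − RHS = 12/π ≠ 0, so the identity fails.
(For a valid weak derivative the identity must hold for EVERY test function, in particular this one. The failure shows v is NOT the weak derivative of u.)
Correct weak derivative would be u'(x) = -1.


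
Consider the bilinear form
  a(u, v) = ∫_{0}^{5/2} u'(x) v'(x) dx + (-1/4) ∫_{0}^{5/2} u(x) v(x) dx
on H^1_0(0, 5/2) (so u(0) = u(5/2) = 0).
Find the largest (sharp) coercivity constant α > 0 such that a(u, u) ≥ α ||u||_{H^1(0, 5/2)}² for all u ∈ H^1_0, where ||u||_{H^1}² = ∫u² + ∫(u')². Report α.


α = (-25 + 16*π^2)/(4*(25 + 4*π^2))

Coercivity of a(·,·) on H^1_0(0, 5/2) means a(u, u) ≥ α ||u||_{H^1}² for every u ∈ H^1_0.
The interval has length L = 5/2, and Poincaré/coercivity depend only on L. Here a(u, u) = ∫(u')² + (-1/4)·∫u².
Here c = -1/4 < 0 with |c| < (π/L)² = 4*π^2/25, so coercivity still holds. The condition a(u,u) ≥ α||u||_{H^1}² reads (1−α)∫(u')² ≥ (α−c)∫u². Any admissible α is ≤ 1 (rapidly oscillating u have ∫u²/∫(u')² → 0), and α = 1 would force 0 ≥ (1−c)∫u², impossible since c < 1; so 1−α > 0. By the sharp Poincaré inequality on H^1_0 of an interval of length L, ∫(u')² ≥ (π/L)²∫u² with equality for the first sine mode sin(π(x−x₀)/L) (x₀ the left endpoint), so the inequality holds for all u iff (1−α)(π/L)² ≥ α − c, i.e. α ≤ ((π/L)² + c)/((π/L)² + 1) = (1 + c(L/π)²)/(1 + (L/π)²). (Direct route, valid since c ≤ 0: Poincaré gives c∫u² ≥ c(L/π)²∫(u')², so a(u,u) ≥ (1 + c(L/π)²)∫(u')², while ||u||_{H^1}² ≤ (1 + (L/π)²)∫(u')²; dividing yields the same α.) With (π/L)² = 4*π^2/25 and c = -1/4, the largest admissible constant is α = ((π/L)² + c)/((π/L)² + 1).
Simplifying, α = (-25 + 16*π^2)/(4*(25 + 4*π^2)).


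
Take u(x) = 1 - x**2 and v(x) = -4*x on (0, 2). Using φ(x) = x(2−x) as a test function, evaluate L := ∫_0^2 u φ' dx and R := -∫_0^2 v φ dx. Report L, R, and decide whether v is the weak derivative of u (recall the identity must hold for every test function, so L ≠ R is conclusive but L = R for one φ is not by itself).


LHS = 8/3, RHS = 16/3. No, v is not the weak derivative of u.

u(x) = 1 - x**2, classical derivative u'(x) = -2*x.
φ(x) = x(2−x), so φ'(x) = 2 - 2*x.
Note φ(0) = φ(2) = 0, so the boundary term u·φ vanishes.
LHS = ∫_0^2 u(x) φ'(x) dx = ∫_0^2 (2*x^3 - 2*x^2 - 2*x + 2) dx. Term by term:
  ∫_0^2 2*x^3 dx = 8;  ∫_0^2 -2*x^2 dx = -16/3;  ∫_0^2 -2*x dx = -4;
  ∫_0^2 2 dx = 4.
Sum: 8 − 16/3 − 4 + 4 = 8/3.
So LHS = 8/3.
∫_0^2 v(x) φ(x) dx = ∫_0^2 (4*x^3 - 8*x^2) dx. Term by term:
  ∫_0^2 4*x^3 dx = 16;  ∫_0^2 -8*x^2 dx = -64/3.
Sum: 16 − 64/3 = -16/3.
So RHS = -∫_0^2 v(x) φ(x) dx = 16/3.
LHS − RHS = -8/3 ≠ 0, so the identity fails.
(For a valid weak derivative the identity must hold for EVERY test function, in particular this one. The failure shows v is NOT the weak derivative of u.)
Correct weak derivative would be u'(x) = -2*x.


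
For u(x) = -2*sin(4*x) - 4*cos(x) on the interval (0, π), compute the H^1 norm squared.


||u||_{H^1(0,π)}^2 = 256/15 + 50*π

u'(x) = 4*sin(x) - 8*cos(4*x).
Expand u² and (u')² and integrate term by term on (0, π), using: for integers n ≥ 1, ∫_0^π sin²(nx) dx = ∫_0^π cos²(nx) dx = π/2; for n ≠ n', ∫_0^π sin(nx)sin(n'x) dx = ∫_0^π cos(nx)cos(n'x) dx = 0; and by product-to-sum, ∫_0^π sin(nx)cos(n'x) dx = ½∫_0^π [sin((n+n')x) + sin((n−n')x)] dx, which is 0 when n+n' is even and 2n/(n²−n'²) when n+n' is odd (it need not vanish on (0, π)).
  u² squared terms: (-4)²·∫cos(x)² dx = 16·π/2 = 8*π;  (-2)²·∫sin(4x)² dx = 4·π/2 = 2*π.
  u² cross terms: 2·(-4)·(-2)·∫cos(x)·sin(4x) dx = 16·(8/15) = 128/15.
  So ∫_0^π u² dx = 8*π + 2*π + 128/15 = 128/15 + 10*π.
  (u')² squared terms: (-8)²·∫cos(4x)² dx = 64·π/2 = 32*π;  (4)²·∫sin(x)² dx = 16·π/2 = 8*π.
  (u')² cross terms: 2·(-8)·(4)·∫cos(4x)·sin(x) dx = -64·(-2/15) = 128/15.
  So ∫_0^π (u')² dx = 32*π + 8*π + 128/15 = 128/15 + 40*π.
||u||_{H^1}^2 = (128/15 + 10*π) + (128/15 + 40*π) = 256/15 + 50*π.


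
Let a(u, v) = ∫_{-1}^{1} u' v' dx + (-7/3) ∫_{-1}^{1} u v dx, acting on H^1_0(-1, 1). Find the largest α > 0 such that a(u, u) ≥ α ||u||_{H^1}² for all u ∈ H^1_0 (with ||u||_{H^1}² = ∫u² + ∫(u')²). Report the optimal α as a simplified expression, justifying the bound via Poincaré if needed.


α = (-28/3 + π^2)/(4 + π^2)

Coercivity of a(·,·) on H^1_0(-1, 1) means a(u, u) ≥ α ||u||_{H^1}² for every u ∈ H^1_0.
The interval has length L = 2, and Poincaré/coercivity depend only on L. Here a(u, u) = ∫(u')² + (-7/3)·∫u².
Here c = -7/3 < 0 with |c| < (π/L)² = π^2/4, so coercivity still holds. The condition a(u,u) ≥ α||u||_{H^1}² reads (1−α)∫(u')² ≥ (α−c)∫u². Any admissible α is ≤ 1 (rapidly oscillating u have ∫u²/∫(u')² → 0), and α = 1 would force 0 ≥ (1−c)∫u², impossible since c < 1; so 1−α > 0. By the sharp Poincaré inequality on H^1_0 of an interval of length L, ∫(u')² ≥ (π/L)²∫u² with equality for the first sine mode sin(π(x−x₀)/L) (x₀ the left endpoint), so the inequality holds for all u iff (1−α)(π/L)² ≥ α − c, i.e. α ≤ ((π/L)² + c)/((π/L)² + 1) = (1 + c(L/π)²)/(1 + (L/π)²). (Direct route, valid since c ≤ 0: Poincaré gives c∫u² ≥ c(L/π)²∫(u')², so a(u,u) ≥ (1 + c(L/π)²)∫(u')², while ||u||_{H^1}² ≤ (1 + (L/π)²)∫(u')²; dividing yields the same α.) With (π/L)² = π^2/4 and c = -7/3, the largest admissible constant is α = ((π/L)² + c)/((π/L)² + 1).
Simplifying, α = (-28/3 + π^2)/(4 + π^2).


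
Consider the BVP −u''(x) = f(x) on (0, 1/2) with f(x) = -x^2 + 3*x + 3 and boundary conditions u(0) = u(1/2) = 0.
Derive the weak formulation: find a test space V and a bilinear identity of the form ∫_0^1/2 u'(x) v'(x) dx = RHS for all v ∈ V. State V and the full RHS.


V = H^1_0(0, 1/2) (so v(0) = v(1/2) = 0); weak form: ∫_0^1/2 u'v' dx = ∫_0^1/2 (-x^2 + 3*x + 3) v dx for all v ∈ V.

Multiply both sides by a test function v and integrate from 0 to 1/2:
  ∫_0^1/2 −u''(x) v(x) dx = ∫_0^1/2 f(x) v(x) dx.
Integrate the LHS by parts once:
  ∫_0^1/2 −u'' v dx = −[u'(x) v(x)]_0^1/2 + ∫_0^1/2 u'(x) v'(x) dx.
Thus ∫_0^1/2 u'(x) v'(x) dx = ∫_0^1/2 f(x) v(x) dx + [u'(x) v(x)]_0^1/2.
Choose V so that boundary terms are either known or forced to vanish.
u is Dirichlet: u(0) = u(1/2) = 0. Let V = H^1_0(0, 1/2); then v(0) = v(1/2) = 0, and [u' v]_0^1/2 = 0.
Weak formulation: find u (satisfying any essential BC) such that ∫_0^1/2 u'(x) v'(x) dx = ∫_0^1/2 f v dx for all v ∈ V.
Substituting f(x) = -x^2 + 3*x + 3, the right-hand side is ∫_0^1/2 (-x^2 + 3*x + 3) v dx.


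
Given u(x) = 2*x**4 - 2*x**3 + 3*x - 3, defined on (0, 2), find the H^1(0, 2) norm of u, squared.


||u||_{H^1}^2 = 177592/315

The H^1 norm (squared) on an interval (0, L) is
  ||u||_{H^1}^2 = ∫_0^L u(x)^2 dx + ∫_0^L u'(x)^2 dx.
Compute u'(x) = 8*x**3 - 6*x**2 + 3.
Then u(x)^2 = 4*x**8 - 8*x**7 + 4*x**6 + 12*x**5 - 24*x**4 + 12*x**3 + 9*x**2 - 18*x + 9 and u'(x)^2 = 64*x**6 - 96*x**5 + 36*x**4 + 48*x**3 - 36*x**2 + 9.
Integrate each monomial from 0 to 2 using ∫_0^2 c·x^n dx = c·2^(n+1)/(n+1):
  ∫_0^2 u(x)^2 dx = ∫_0^2 (4*x^8 - 8*x^7 + 4*x^6 + 12*x^5 - 24*x^4 + 12*x^3 + 9*x^2 - 18*x + 9) dx. Term by term:
    ∫_0^2 4*x^8 dx = 2048/9;  ∫_0^2 -8*x^7 dx = -256;  ∫_0^2 4*x^6 dx = 512/7;
    ∫_0^2 12*x^5 dx = 128;  ∫_0^2 -24*x^4 dx = -768/5;  ∫_0^2 12*x^3 dx = 48;
    ∫_0^2 9*x^2 dx = 24;  ∫_0^2 -18*x dx = -36;  ∫_0^2 9 dx = 18.
  Sum: 2048/9 − 256 + 512/7 + 128 − 768/5 + 48 + 24 − 36 + 18 = 23026/315.
  ∫_0^2 u'(x)^2 dx = ∫_0^2 (64*x^6 - 96*x^5 + 36*x^4 + 48*x^3 - 36*x^2 + 9) dx. Term by term:
    ∫_0^2 64*x^6 dx = 8192/7;  ∫_0^2 -96*x^5 dx = -1024;  ∫_0^2 36*x^4 dx = 1152/5;
    ∫_0^2 48*x^3 dx = 192;  ∫_0^2 -36*x^2 dx = -96;  ∫_0^2 9 dx = 18.
  Sum: 8192/7 − 1024 + 1152/5 + 192 − 96 + 18 = 17174/35.
Adding: ||u||_{H^1}^2 = 23026/315 + 17174/35 = 177592/315.


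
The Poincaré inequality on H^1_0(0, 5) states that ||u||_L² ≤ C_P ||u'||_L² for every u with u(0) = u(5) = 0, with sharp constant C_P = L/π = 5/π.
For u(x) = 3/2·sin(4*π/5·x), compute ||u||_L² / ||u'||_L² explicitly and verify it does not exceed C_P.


||u||_L² / ||u'||_L² = 5/(4*π) < C_P = 5/π.

u(x) = 3/2·sin(4*π/5·x), so u'(x) = 6*π*cos(4*π*x/5)/5.
Writing u(x) = A·sin(kπx/L) with A = 3/2 and k = 4, use ∫_0^L sin²(kπx/L) dx = L/2 and ∫_0^L cos²(kπx/L) dx = L/2.
u² = 9/4·sin²(4*π/5·x) and (u')² = 36*π^2/25·cos²(4*π/5·x), and each of sin², cos² integrates to L/2 = 5/2 over (0, 5).
∫_0^5 u² dx = 45/8, so ||u||_L² = 3*sqrt(10)/4.
∫_0^5 (u')² dx = 18*π^2/5, so ||u'||_L² = 3*sqrt(10)*π/5.
Ratio ||u||_L² / ||u'||_L² = 5/(4*π).
Sharp Poincaré constant on H^1_0(0, 5) is C_P = L/π = 5/π, achieved by sin(π/5·x).
This is the k = 4 harmonic; the ratio L/(kπ) is strictly less than C_P = L/π, consistent with the sharp inequality ||u||_L² ≤ C_P ||u'||_L².


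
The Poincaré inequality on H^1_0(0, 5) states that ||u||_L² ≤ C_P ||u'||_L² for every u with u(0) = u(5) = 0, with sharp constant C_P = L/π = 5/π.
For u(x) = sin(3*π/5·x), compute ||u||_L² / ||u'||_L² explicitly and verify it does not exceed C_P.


||u||_L² / ||u'||_L² = 5/(3*π) < C_P = 5/π.

u(x) = sin(3*π/5·x), so u'(x) = 3*π*cos(3*π*x/5)/5.
Writing u(x) = A·sin(kπx/L) with A = 1 and k = 3, use ∫_0^L sin²(kπx/L) dx = L/2 and ∫_0^L cos²(kπx/L) dx = L/2.
u² = 1·sin²(3*π/5·x) and (u')² = 9*π^2/25·cos²(3*π/5·x), and each of sin², cos² integrates to L/2 = 5/2 over (0, 5).
∫_0^5 u² dx = 5/2, so ||u||_L² = sqrt(10)/2.
∫_0^5 (u')² dx = 9*π^2/10, so ||u'||_L² = 3*sqrt(10)*π/10.
Ratio ||u||_L² / ||u'||_L² = 5/(3*π).
Sharp Poincaré constant on H^1_0(0, 5) is C_P = L/π = 5/π, achieved by sin(π/5·x).
This is the k = 3 harmonic; the ratio L/(kπ) is strictly less than C_P = L/π, consistent with the sharp inequality ||u||_L² ≤ C_P ||u'||_L².


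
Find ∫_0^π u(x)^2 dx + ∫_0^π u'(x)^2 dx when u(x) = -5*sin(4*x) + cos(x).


||u||_{H^1(0,π)}^2 = -32/3 + 427*π/2

u'(x) = -sin(x) - 20*cos(4*x).
Expand u² and (u')² and integrate term by term on (0, π), using: for integers n ≥ 1, ∫_0^π sin²(nx) dx = ∫_0^π cos²(nx) dx = π/2; for n ≠ n', ∫_0^π sin(nx)sin(n'x) dx = ∫_0^π cos(nx)cos(n'x) dx = 0; and by product-to-sum, ∫_0^π sin(nx)cos(n'x) dx = ½∫_0^π [sin((n+n')x) + sin((n−n')x)] dx, which is 0 when n+n' is even and 2n/(n²−n'²) when n+n' is odd (it need not vanish on (0, π)).
  u² squared terms: (-5)²·∫sin(4x)² dx = 25·π/2 = 25*π/2;  (1)²·∫cos(x)² dx = 1·π/2 = π/2.
  u² cross terms: 2·(-5)·(1)·∫sin(4x)·cos(x) dx = -10·(8/15) = -16/3.
  So ∫_0^π u² dx = 25*π/2 + π/2 − 16/3 = -16/3 + 13*π.
  (u')² squared terms: (-1)²·∫sin(x)² dx = 1·π/2 = π/2;  (-20)²·∫cos(4x)² dx = 400·π/2 = 200*π.
  (u')² cross terms: 2·(-1)·(-20)·∫sin(x)·cos(4x) dx = 40·(-2/15) = -16/3.
  So ∫_0^π (u')² dx = π/2 + 200*π − 16/3 = -16/3 + 401*π/2.
||u||_{H^1}^2 = (-16/3 + 13*π) + (-16/3 + 401*π/2) = -32/3 + 427*π/2.


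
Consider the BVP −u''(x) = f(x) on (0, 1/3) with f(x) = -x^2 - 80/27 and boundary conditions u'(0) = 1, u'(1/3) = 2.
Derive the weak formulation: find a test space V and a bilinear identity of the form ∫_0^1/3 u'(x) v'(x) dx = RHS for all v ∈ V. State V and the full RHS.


V = H^1(0, 1/3) (v unrestricted at boundary; u is determined up to an additive constant); weak form: ∫_0^1/3 u'v' dx = ∫_0^1/3 (-x^2 - 80/27) v dx + 2·v(1/3) − v(0) for all v ∈ V.

Multiply both sides by a test function v and integrate from 0 to 1/3:
  ∫_0^1/3 −u''(x) v(x) dx = ∫_0^1/3 f(x) v(x) dx.
Integrate the LHS by parts once:
  ∫_0^1/3 −u'' v dx = −[u'(x) v(x)]_0^1/3 + ∫_0^1/3 u'(x) v'(x) dx.
Thus ∫_0^1/3 u'(x) v'(x) dx = ∫_0^1/3 f(x) v(x) dx + [u'(x) v(x)]_0^1/3.
Choose V so that boundary terms are either known or forced to vanish.
u has inhomogeneous Neumann u'(0) = 1, u'(1/3) = 2. [u' v]_0^1/3 = (2)·v(1/3) − (1)·v(0) = 2·v(1/3) − v(0). Take V = H^1(0, 1/3); boundary term becomes part of RHS.
Weak formulation: find u (satisfying any essential BC) such that ∫_0^1/3 u'(x) v'(x) dx = ∫_0^1/3 f v dx + 2·v(1/3) − v(0) for all v ∈ V (Neumann data are natural BCs: they enter the RHS as boundary terms).
Substituting f(x) = -x^2 - 80/27, the right-hand side is ∫_0^1/3 (-x^2 - 80/27) v dx + 2·v(1/3) − v(0).
Compatibility check (pure Neumann): taking v ≡ 1 ∈ V gives 0 = ∫_0^1/3 f dx + (2) − (1), i.e. ∫_0^1/3 f dx must equal u'(0) − u'(1/3) = -1. Indeed ∫_0^1/3 (-x^2 - 80/27) dx = -1, so the data are compatible. The solution is then unique only up to an additive constant (fix it e.g. by requiring ∫_0^1/3 u dx = 0).
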